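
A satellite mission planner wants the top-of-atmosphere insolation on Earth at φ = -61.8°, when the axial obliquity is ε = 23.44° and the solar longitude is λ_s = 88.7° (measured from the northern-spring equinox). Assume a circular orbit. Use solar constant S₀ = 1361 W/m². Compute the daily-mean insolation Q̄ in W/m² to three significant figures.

Solar declination: sin δ = sin ε · sin λ_s = sin 23.44° × sin 88.7° = 0.39769, so δ = +23.434°.
cos H₀ = −tan(-61.8°) tan(+23.434°) = 0.8084, H₀ = 0.6294 rad.
Bracket: H₀ sin φ sin δ + cos φ cos δ sin H₀ = 0.6294×-0.88130×0.39769 + 0.47255×0.91752×0.58870 = -0.220595 + 0.255245 = 0.034650.
Q̄ = (S₀/π) × [bracket] = (1361/π) × 0.034650 = 15.01 W/m².

Q̄ ≈ 15.0 W/m²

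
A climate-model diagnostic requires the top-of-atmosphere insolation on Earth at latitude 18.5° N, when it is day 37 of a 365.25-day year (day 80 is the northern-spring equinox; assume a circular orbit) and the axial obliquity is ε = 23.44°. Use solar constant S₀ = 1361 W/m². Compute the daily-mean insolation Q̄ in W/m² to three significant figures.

Q̄ ≈ 340 W/m²

Solar longitude: λ_s = 360° × (37 − 80)/365.25 = -42.382°, i.e. -42.382° + 360° = 317.618°.
sin δ = sin 23.44° × sin 317.618° = -0.26814, so δ = -15.553°.
cos H₀ = −tan(+18.5°) tan(-15.553°) = 0.0931, H₀ = 1.4775 rad.
Bracket: H₀ sin φ sin δ + cos φ cos δ sin H₀ = 1.4775×0.31730×-0.26814 + 0.94832×0.96338×0.99565 = -0.125707 + 0.909618 = 0.783911.
Q̄ = (S₀/π) × [bracket] = (1361/π) × 0.783911 = 339.6 W/m².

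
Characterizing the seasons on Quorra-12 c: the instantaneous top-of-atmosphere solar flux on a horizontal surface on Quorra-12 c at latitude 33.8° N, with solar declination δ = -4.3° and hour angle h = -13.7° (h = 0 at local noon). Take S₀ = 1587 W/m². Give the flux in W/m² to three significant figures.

1.21e+03 W/m²

cos θ_z = sin φ sin δ + cos φ cos δ cos h = -0.041710 + 0.805070 = 0.763360.
Flux = S₀ · cos θ_z = 1587 × 0.763360 = 1211 W/m².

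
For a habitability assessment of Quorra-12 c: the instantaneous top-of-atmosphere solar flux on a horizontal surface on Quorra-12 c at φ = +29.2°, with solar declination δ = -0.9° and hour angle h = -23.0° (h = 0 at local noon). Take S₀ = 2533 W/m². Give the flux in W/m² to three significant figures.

2.02e+03 W/m²

cos θ_z = sin φ sin δ + cos φ cos δ cos h = -0.007663 + 0.803430 = 0.795767.
Flux = S₀ · cos θ_z = 2533 × 0.795767 = 2016 W/m².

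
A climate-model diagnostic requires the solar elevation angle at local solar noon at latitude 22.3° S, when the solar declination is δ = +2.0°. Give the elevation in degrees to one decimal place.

65.7°

At local noon the hour angle is zero, so the zenith angle equals |ϕ − δ| = |-22.3° − (+2.000°)| = 24.300°.
Elevation = 90° − 24.300° = 65.7°.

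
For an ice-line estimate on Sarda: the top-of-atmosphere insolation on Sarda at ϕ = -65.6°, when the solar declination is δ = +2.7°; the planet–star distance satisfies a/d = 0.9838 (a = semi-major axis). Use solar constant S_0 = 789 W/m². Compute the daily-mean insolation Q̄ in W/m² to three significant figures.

cos h₀ = −tan(-65.6°) tan(+2.700°) = 0.1040, h₀ = 1.4666 rad.
Bracket: h₀ sin ϕ sin δ + cos ϕ cos δ sin h₀ = 1.4666×-0.91068×0.04711 + 0.41310×0.99889×0.99458 = -0.062920 + 0.410405 = 0.347485.
Inverse-square distance factor (a/d)² = 0.9838² = 0.967862.
Q̄ = (S_0/π) × 0.967862 × [bracket] = (789/π) × 0.967862 × 0.347485 = 84.46 W/m².

Q̄ ≈ 84.5 W/m²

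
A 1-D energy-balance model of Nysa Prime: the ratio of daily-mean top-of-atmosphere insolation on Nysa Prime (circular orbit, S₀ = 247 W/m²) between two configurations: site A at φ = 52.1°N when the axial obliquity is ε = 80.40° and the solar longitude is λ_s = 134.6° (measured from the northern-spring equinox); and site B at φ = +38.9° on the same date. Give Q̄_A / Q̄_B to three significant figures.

— Configuration A (φ=+52.1°):
Solar declination: sin δ = sin ε · sin λ_s = sin 80.40° × sin 134.6° = 0.70205, so δ = +44.592°.
cos H₀ = −tan(+52.1°) tan(+44.592°) = -1.2664 ≤ −1 ⇒ polar day, H₀ = π.
Bracket: H₀ sin φ sin δ + cos φ cos δ sin H₀ = 3.1416×0.78908×0.70205 + 0.61429×0.71212×0.00000 = 1.740364 + 0.000000 = 1.740364.
Q̄ = (S₀/π) × [bracket] = (247/π) × 1.740364 = 136.83 W/m².
— Configuration B (φ=+38.9°):
cos H₀ = −tan(+38.9°) tan(+44.592°) = -0.7955, H₀ = 2.4906 rad.
Bracket: H₀ sin φ sin δ + cos φ cos δ sin H₀ = 2.4906×0.62796×0.70205 + 0.77824×0.71212×0.60597 = 1.098004 + 0.335829 = 1.433833.
Q̄ = (S₀/π) × [bracket] = (247/π) × 1.433833 = 112.73 W/m².
Ratio Q̄_A / Q̄_B = 136.83 / 112.73 = 1.214.

Q̄_A / Q̄_B ≈ 1.21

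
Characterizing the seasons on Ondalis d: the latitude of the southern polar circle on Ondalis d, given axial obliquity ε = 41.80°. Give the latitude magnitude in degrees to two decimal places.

The polar circle is the lowest latitude that experiences at least one full rotation of continuous darkness at the northern-summer solstice; it lies at |ϕ| = 90° − ε = 90° − 41.80° = 48.20°.

48.20°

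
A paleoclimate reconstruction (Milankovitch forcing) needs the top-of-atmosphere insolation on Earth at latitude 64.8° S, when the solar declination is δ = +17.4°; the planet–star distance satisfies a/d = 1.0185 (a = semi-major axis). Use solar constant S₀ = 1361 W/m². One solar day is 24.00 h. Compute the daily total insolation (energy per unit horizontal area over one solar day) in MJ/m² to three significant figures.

2.92 MJ/m²

cos H₀ = −tan(-64.8°) tan(+17.400°) = 0.6660, H₀ = 0.8420 rad.
Bracket: H₀ sin φ sin δ + cos φ cos δ sin H₀ = 0.8420×-0.90483×0.29904 + 0.42578×0.95424×0.74598 = -0.227829 + 0.303089 = 0.075260.
Inverse-square distance factor (a/d)² = 1.0185² = 1.037342.
Q̄ = (S₀/π) × 1.037342 × [bracket] = (1361/π) × 1.037342 × 0.075260 = 33.822 W/m².
Daily total = Q̄ × 24.00 h × 3600 s/h = 33.822 × 24.00 × 3600 / 10⁶ = 2.922 MJ/m².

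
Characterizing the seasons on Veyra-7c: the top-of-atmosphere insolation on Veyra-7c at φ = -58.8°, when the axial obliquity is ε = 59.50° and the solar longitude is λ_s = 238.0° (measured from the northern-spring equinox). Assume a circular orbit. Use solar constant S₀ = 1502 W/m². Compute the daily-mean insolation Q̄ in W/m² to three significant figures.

Q̄ ≈ 939 W/m²

Solar declination: sin δ = sin ε · sin λ_s = sin 59.50° × sin 238.0° = -0.73070, so δ = -46.945°.
cos H₀ = −tan(-58.8°) tan(-46.945°) = -1.7673 ≤ −1 ⇒ polar day, H₀ = π.
Bracket: H₀ sin φ sin δ + cos φ cos δ sin H₀ = 3.1416×-0.85536×-0.73070 + 0.51803×0.68270×0.00000 = 1.963536 + 0.000000 = 1.963536.
Q̄ = (S₀/π) × [bracket] = (1502/π) × 1.963536 = 938.8 W/m².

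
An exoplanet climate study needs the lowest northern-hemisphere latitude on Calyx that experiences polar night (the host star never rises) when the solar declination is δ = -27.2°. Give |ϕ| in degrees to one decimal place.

Polar night requires cos h₀ = −tan ϕ tan δ ≥ 1, i.e. tan ϕ tan δ ≤ −1.
The boundary is |tan ϕ| · |tan δ| = 1, so |ϕ| = 90° − |δ| = 90° − 27.2° = 62.8° in the northern hemisphere.

|ϕ| = 62.8°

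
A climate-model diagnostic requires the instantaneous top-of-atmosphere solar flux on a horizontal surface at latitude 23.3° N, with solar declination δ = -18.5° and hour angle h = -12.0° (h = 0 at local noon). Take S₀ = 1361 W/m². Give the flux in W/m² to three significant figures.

989 W/m²

cos θ_z = sin φ sin δ + cos φ cos δ cos h = -0.125508 + 0.851951 = 0.726443.
Flux = S₀ · cos θ_z = 1361 × 0.726443 = 988.7 W/m².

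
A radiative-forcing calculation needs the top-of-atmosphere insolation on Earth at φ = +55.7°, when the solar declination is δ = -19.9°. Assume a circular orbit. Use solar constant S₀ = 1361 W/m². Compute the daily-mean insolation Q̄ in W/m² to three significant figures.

cos H₀ = −tan(+55.7°) tan(-19.900°) = 0.5307, H₀ = 1.0114 rad.
Bracket: H₀ sin φ sin δ + cos φ cos δ sin H₀ = 1.0114×0.82610×-0.34038 + 0.56353×0.94029×0.84758 = -0.284393 + 0.449117 = 0.164724.
Q̄ = (S₀/π) × [bracket] = (1361/π) × 0.164724 = 71.36 W/m².

Q̄ ≈ 71.4 W/m²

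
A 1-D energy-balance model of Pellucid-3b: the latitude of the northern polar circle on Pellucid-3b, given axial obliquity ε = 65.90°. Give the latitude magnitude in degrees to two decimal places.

24.10°

The polar circle is the lowest latitude that experiences at least one full rotation of continuous daylight at the northern-summer solstice; it lies at |ϕ| = 90° − ε = 90° − 65.90° = 24.10°.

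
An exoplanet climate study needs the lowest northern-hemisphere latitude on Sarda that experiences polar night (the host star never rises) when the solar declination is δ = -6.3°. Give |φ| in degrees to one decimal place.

Polar night requires cos H₀ = −tan φ tan δ ≥ 1, i.e. tan φ tan δ ≤ −1.
The boundary is |tan φ| · |tan δ| = 1, so |φ| = 90° − |δ| = 90° − 6.3° = 83.7° in the northern hemisphere.

|φ| = 83.7°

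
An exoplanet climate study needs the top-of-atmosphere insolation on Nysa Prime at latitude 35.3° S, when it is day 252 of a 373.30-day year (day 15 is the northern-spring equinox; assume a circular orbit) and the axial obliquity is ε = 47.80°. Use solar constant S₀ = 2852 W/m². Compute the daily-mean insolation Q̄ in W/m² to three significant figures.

Q̄ ≈ 1.14e+03 W/m²

Solar longitude: λ_s = 360° × (252 − 15)/373.30 = 228.556°.
sin δ = sin 47.80° × sin 228.556° = -0.55531, so δ = -33.732°.
cos H₀ = −tan(-35.3°) tan(-33.732°) = -0.4728, H₀ = 2.0632 rad.
Bracket: H₀ sin φ sin δ + cos φ cos δ sin H₀ = 2.0632×-0.57786×-0.55531 + 0.81614×0.83164×0.88118 = 0.662063 + 0.598087 = 1.260150.
Q̄ = (S₀/π) × [bracket] = (2852/π) × 1.260150 = 1144 W/m².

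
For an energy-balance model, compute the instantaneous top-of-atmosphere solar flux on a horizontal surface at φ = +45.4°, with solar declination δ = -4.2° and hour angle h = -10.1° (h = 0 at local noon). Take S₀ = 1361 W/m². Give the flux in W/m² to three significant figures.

cos θ_z = sin φ sin δ + cos φ cos δ cos h = -0.052148 + 0.689415 = 0.637267.
Flux = S₀ · cos θ_z = 1361 × 0.637267 = 867.3 W/m².

867 W/m²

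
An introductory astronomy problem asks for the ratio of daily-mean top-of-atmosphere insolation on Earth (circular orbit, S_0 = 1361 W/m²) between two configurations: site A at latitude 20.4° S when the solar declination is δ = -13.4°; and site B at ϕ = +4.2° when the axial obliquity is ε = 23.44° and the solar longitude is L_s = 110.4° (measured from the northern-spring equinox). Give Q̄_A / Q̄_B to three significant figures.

Q̄_A / Q̄_B ≈ 1.08

— Configuration A (ϕ=-20.4°):
cos h₀ = −tan(-20.4°) tan(-13.400°) = -0.0886, h₀ = 1.6595 rad.
Bracket: h₀ sin ϕ sin δ + cos ϕ cos δ sin h₀ = 1.6595×-0.34857×-0.23175 + 0.93728×0.97278×0.99607 = 0.134056 + 0.908184 = 1.042240.
Q̄ = (S_0/π) × [bracket] = (1361/π) × 1.042240 = 451.52 W/m².
— Configuration B (ϕ=+4.2°):
Solar declination: sin δ = sin ε · sin L_s = sin 23.44° × sin 110.4° = 0.37284, so δ = +21.891°.
cos h₀ = −tan(+4.2°) tan(+21.891°) = -0.0295, h₀ = 1.6003 rad.
Bracket: h₀ sin ϕ sin δ + cos ϕ cos δ sin h₀ = 1.6003×0.07324×0.37284 + 0.99731×0.92790×0.99956 = 0.043699 + 0.924997 = 0.968696.
Q̄ = (S_0/π) × [bracket] = (1361/π) × 0.968696 = 419.66 W/m².
Ratio Q̄_A / Q̄_B = 451.52 / 419.66 = 1.076.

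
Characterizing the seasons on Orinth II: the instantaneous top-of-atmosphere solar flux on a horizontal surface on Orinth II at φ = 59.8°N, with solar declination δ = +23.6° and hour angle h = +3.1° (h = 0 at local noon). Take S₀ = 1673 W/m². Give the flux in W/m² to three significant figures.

cos θ_z = sin φ sin δ + cos φ cos δ cos h = 0.346012 + 0.460274 = 0.806286.
Flux = S₀ · cos θ_z = 1673 × 0.806286 = 1349 W/m².

1.35e+03 W/m²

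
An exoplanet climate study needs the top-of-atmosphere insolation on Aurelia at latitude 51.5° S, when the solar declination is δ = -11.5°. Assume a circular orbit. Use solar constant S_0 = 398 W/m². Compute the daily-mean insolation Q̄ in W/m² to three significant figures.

Q̄ ≈ 111 W/m²

cos h₀ = −tan(-51.5°) tan(-11.500°) = -0.2558, h₀ = 1.8294 rad.
Bracket: h₀ sin ϕ sin δ + cos ϕ cos δ sin h₀ = 1.8294×-0.78261×-0.19937 + 0.62251×0.97992×0.96674 = 0.285439 + 0.589721 = 0.875160.
Q̄ = (S_0/π) × [bracket] = (398/π) × 0.875160 = 110.9 W/m².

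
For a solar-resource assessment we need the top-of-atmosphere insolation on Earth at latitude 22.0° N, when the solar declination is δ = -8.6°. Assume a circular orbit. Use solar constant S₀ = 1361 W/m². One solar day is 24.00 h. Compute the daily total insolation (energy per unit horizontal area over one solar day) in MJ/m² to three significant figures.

cos H₀ = −tan(+22.0°) tan(-8.600°) = 0.0611, H₀ = 1.5097 rad.
Bracket: H₀ sin φ sin δ + cos φ cos δ sin H₀ = 1.5097×0.37461×-0.14954 + 0.92718×0.98876×0.99813 = -0.084572 + 0.915044 = 0.830472.
Q̄ = (S₀/π) × [bracket] = (1361/π) × 0.830472 = 359.78 W/m².
Daily total = Q̄ × 24.00 h × 3600 s/h = 359.78 × 24.00 × 3600 / 10⁶ = 31.08 MJ/m².

31.1 MJ/m²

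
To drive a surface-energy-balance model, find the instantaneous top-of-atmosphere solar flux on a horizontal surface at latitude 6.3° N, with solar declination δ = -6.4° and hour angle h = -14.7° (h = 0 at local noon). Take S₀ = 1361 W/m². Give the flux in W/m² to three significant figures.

1.28e+03 W/m²

cos θ_z = sin φ sin δ + cos φ cos δ cos h = -0.012232 + 0.955435 = 0.943203.
Flux = S₀ · cos θ_z = 1361 × 0.943203 = 1284 W/m².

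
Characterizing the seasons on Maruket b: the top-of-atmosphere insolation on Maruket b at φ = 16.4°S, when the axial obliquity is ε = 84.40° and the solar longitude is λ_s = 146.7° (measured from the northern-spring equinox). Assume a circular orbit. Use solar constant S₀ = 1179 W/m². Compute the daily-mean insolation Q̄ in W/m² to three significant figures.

Solar declination: sin δ = sin ε · sin λ_s = sin 84.40° × sin 146.7° = 0.54640, so δ = +33.121°.
cos H₀ = −tan(-16.4°) tan(+33.121°) = 0.1920, H₀ = 1.3776 rad.
Bracket: H₀ sin φ sin δ + cos φ cos δ sin H₀ = 1.3776×-0.28234×0.54640 + 0.95931×0.83752×0.98139 = -0.212523 + 0.788489 = 0.575966.
Q̄ = (S₀/π) × [bracket] = (1179/π) × 0.575966 = 216.2 W/m².

Q̄ ≈ 216 W/m²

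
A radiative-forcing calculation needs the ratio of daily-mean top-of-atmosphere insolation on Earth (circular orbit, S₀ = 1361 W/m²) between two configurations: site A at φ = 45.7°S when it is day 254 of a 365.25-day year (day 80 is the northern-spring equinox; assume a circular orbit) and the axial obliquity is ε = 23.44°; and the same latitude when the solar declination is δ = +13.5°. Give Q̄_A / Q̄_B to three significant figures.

Q̄_A / Q̄_B ≈ 1.45

— Configuration A (φ=-45.7°):
Solar longitude: λ_s = 360° × (254 − 80)/365.25 = 171.499°.
sin δ = sin 23.44° × sin 171.499° = 0.05880, so δ = +3.371°.
cos H₀ = −tan(-45.7°) tan(+3.371°) = 0.0604, H₀ = 1.5104 rad.
Bracket: H₀ sin φ sin δ + cos φ cos δ sin H₀ = 1.5104×-0.71569×0.05880 + 0.69842×0.99827×0.99818 = -0.063562 + 0.695943 = 0.632381.
Q̄ = (S₀/π) × [bracket] = (1361/π) × 0.632381 = 273.96 W/m².
— Configuration B (φ=-45.7°):
cos H₀ = −tan(-45.7°) tan(+13.500°) = 0.2460, H₀ = 1.3222 rad.
Bracket: H₀ sin φ sin δ + cos φ cos δ sin H₀ = 1.3222×-0.71569×0.23345 + 0.69842×0.97237×0.96927 = -0.220910 + 0.658253 = 0.437343.
Q̄ = (S₀/π) × [bracket] = (1361/π) × 0.437343 = 189.47 W/m².
Ratio Q̄_A / Q̄_B = 273.96 / 189.47 = 1.446.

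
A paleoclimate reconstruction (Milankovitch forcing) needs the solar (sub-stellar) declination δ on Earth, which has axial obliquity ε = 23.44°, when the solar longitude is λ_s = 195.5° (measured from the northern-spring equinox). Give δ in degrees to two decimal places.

sin δ = sin ε · sin λ_s = sin 23.44° × sin 195.5° = -0.106304.
δ = arcsin(-0.106304) = -6.10°.

δ = -6.10°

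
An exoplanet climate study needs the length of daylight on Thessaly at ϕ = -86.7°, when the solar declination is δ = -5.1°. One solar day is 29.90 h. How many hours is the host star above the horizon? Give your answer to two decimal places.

Sunrise equation: cos h₀ = −tan ϕ · tan δ = -1.5478 ≤ −1, so the host star never sets (polar day) and h₀ = π.
Daylight = 2h₀/(2π) × 29.90 h = (3.1416/π) × 29.90 = 29.90 h.

29.90 h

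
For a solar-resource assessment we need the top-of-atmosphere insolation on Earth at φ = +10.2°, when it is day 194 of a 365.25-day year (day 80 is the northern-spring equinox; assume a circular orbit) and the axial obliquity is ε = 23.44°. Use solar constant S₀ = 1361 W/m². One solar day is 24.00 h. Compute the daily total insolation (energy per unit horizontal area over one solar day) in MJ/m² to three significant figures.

Solar longitude: λ_s = 360° × (194 − 80)/365.25 = 112.361°.
sin δ = sin 23.44° × sin 112.361° = 0.36788, so δ = +21.585°.
cos H₀ = −tan(+10.2°) tan(+21.585°) = -0.0712, H₀ = 1.6420 rad.
Bracket: H₀ sin φ sin δ + cos φ cos δ sin H₀ = 1.6420×0.17708×0.36788 + 0.98420×0.92987×0.99746 = 0.106967 + 0.912854 = 1.019821.
Q̄ = (S₀/π) × [bracket] = (1361/π) × 1.019821 = 441.81 W/m².
Daily total = Q̄ × 24.00 h × 3600 s/h = 441.81 × 24.00 × 3600 / 10⁶ = 38.17 MJ/m².

38.2 MJ/m²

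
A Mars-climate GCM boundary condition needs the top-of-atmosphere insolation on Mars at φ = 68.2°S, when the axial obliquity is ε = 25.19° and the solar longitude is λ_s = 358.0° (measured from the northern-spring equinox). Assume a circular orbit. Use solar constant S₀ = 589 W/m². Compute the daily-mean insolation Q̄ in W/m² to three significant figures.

Solar declination: sin δ = sin ε · sin λ_s = sin 25.19° × sin 358.0° = -0.01485, so δ = -0.851°.
cos H₀ = −tan(-68.2°) tan(-0.851°) = -0.0371, H₀ = 1.6079 rad.
Bracket: H₀ sin φ sin δ + cos φ cos δ sin H₀ = 1.6079×-0.92849×-0.01485 + 0.37137×0.99989×0.99931 = 0.022170 + 0.371073 = 0.393243.
Q̄ = (S₀/π) × [bracket] = (589/π) × 0.393243 = 73.73 W/m².

Q̄ ≈ 73.7 W/m²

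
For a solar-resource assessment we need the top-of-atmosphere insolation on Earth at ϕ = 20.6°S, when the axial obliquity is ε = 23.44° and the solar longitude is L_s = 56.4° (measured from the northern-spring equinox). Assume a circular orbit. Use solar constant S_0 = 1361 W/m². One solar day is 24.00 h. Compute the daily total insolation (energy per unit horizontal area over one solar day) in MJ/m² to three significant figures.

26.5 MJ/m²

Solar declination: sin δ = sin ε · sin L_s = sin 23.44° × sin 56.4° = 0.33133, so δ = +19.349°.
cos h₀ = −tan(-20.6°) tan(+19.349°) = 0.1320, h₀ = 1.4384 rad.
Bracket: h₀ sin ϕ sin δ + cos ϕ cos δ sin h₀ = 1.4384×-0.35184×0.33133 + 0.93606×0.94352×0.99125 = -0.167682 + 0.875463 = 0.707781.
Q̄ = (S_0/π) × [bracket] = (1361/π) × 0.707781 = 306.62 W/m².
Daily total = Q̄ × 24.00 h × 3600 s/h = 306.62 × 24.00 × 3600 / 10⁶ = 26.49 MJ/m².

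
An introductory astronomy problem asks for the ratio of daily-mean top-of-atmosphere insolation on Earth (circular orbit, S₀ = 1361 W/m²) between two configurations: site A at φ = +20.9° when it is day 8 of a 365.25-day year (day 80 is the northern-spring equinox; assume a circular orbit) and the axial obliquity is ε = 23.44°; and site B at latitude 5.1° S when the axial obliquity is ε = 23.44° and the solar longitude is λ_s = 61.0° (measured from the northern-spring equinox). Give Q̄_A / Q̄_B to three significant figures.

Q̄_A / Q̄_B ≈ 0.751

— Configuration A (φ=+20.9°):
Solar longitude: λ_s = 360° × (8 − 80)/365.25 = -70.965°, i.e. -70.965° + 360° = 289.035°.
sin δ = sin 23.44° × sin 289.035° = -0.37604, so δ = -22.088°.
cos H₀ = −tan(+20.9°) tan(-22.088°) = 0.1550, H₀ = 1.4152 rad.
Bracket: H₀ sin φ sin δ + cos φ cos δ sin H₀ = 1.4152×0.35674×-0.37604 + 0.93420×0.92660×0.98792 = -0.189847 + 0.855173 = 0.665326.
Q̄ = (S₀/π) × [bracket] = (1361/π) × 0.665326 = 288.23 W/m².
— Configuration B (φ=-5.1°):
Solar declination: sin δ = sin ε · sin λ_s = sin 23.44° × sin 61.0° = 0.34791, so δ = +20.360°.
cos H₀ = −tan(-5.1°) tan(+20.360°) = 0.0331, H₀ = 1.5377 rad.
Bracket: H₀ sin φ sin δ + cos φ cos δ sin H₀ = 1.5377×-0.08889×0.34791 + 0.99604×0.93753×0.99945 = -0.047554 + 0.933304 = 0.885750.
Q̄ = (S₀/π) × [bracket] = (1361/π) × 0.885750 = 383.72 W/m².
Ratio Q̄_A / Q̄_B = 288.23 / 383.72 = 0.7511.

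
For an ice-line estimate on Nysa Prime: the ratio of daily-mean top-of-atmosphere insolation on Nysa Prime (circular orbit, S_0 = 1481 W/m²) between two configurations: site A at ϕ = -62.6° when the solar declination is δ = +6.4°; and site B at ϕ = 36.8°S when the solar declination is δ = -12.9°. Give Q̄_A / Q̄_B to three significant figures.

— Configuration A (ϕ=-62.6°):
cos h₀ = −tan(-62.6°) tan(+6.400°) = 0.2164, h₀ = 1.3527 rad.
Bracket: h₀ sin ϕ sin δ + cos ϕ cos δ sin h₀ = 1.3527×-0.88782×0.11147 + 0.46020×0.99377×0.97631 = -0.133870 + 0.446499 = 0.312629.
Q̄ = (S_0/π) × [bracket] = (1481/π) × 0.312629 = 147.38 W/m².
— Configuration B (ϕ=-36.8°):
cos h₀ = −tan(-36.8°) tan(-12.900°) = -0.1713, h₀ = 1.7430 rad.
Bracket: h₀ sin ϕ sin δ + cos ϕ cos δ sin h₀ = 1.7430×-0.59902×-0.22325 + 0.80073×0.97476×0.98521 = 0.233094 + 0.768976 = 1.002070.
Q̄ = (S_0/π) × [bracket] = (1481/π) × 1.002070 = 472.39 W/m².
Ratio Q̄_A / Q̄_B = 147.38 / 472.39 = 0.3120.

Q̄_A / Q̄_B ≈ 0.312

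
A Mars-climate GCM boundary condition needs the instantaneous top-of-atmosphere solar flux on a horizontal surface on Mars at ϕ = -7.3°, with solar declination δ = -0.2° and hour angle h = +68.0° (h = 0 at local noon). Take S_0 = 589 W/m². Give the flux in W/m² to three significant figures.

cos θ_z = sin ϕ sin δ + cos ϕ cos δ cos h = 0.000444 + 0.371568 = 0.372012.
Flux = S_0 · cos θ_z = 589 × 0.372012 = 219.1 W/m².

219 W/m²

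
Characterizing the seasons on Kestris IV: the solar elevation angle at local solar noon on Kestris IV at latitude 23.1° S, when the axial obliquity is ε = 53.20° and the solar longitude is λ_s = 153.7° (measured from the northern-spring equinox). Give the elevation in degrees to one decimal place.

Solar declination: sin δ = sin ε · sin λ_s = sin 53.20° × sin 153.7° = 0.35478, so δ = +20.780°.
At local noon the hour angle is zero, so the zenith angle equals |φ − δ| = |-23.1° − (+20.780°)| = 43.880°.
Elevation = 90° − 43.880° = 46.1°.

46.1°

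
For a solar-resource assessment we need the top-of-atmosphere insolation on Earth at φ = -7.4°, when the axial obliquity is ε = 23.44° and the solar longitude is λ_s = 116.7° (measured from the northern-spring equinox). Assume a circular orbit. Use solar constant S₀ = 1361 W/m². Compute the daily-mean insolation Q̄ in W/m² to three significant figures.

Solar declination: sin δ = sin ε · sin λ_s = sin 23.44° × sin 116.7° = 0.35537, so δ = +20.816°.
cos H₀ = −tan(-7.4°) tan(+20.816°) = 0.0494, H₀ = 1.5214 rad.
Bracket: H₀ sin φ sin δ + cos φ cos δ sin H₀ = 1.5214×-0.12880×0.35537 + 0.99167×0.93472×0.99878 = -0.069637 + 0.925803 = 0.856166.
Q̄ = (S₀/π) × [bracket] = (1361/π) × 0.856166 = 370.9 W/m².

Q̄ ≈ 371 W/m²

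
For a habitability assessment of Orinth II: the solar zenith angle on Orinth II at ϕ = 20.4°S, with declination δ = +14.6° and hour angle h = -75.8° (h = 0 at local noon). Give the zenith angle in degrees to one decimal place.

cos θ_z = sin ϕ sin δ + cos ϕ cos δ cos h = -0.087864 + 0.222498 = 0.134634.
θ_z = arccos(0.134634) = 82.3°.

θ_z = 82.3°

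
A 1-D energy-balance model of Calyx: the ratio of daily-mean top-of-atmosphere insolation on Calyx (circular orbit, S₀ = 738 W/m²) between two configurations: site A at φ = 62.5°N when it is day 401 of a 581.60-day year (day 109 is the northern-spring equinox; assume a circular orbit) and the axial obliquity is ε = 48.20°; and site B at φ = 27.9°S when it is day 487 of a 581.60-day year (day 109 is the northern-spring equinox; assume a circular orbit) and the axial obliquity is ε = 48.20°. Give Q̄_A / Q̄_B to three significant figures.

— Configuration A (φ=+62.5°):
Solar longitude: λ_s = 360° × (401 − 109)/581.60 = 180.743°.
sin δ = sin 48.20° × sin 180.743° = -0.00966, so δ = -0.554°.
cos H₀ = −tan(+62.5°) tan(-0.554°) = 0.0186, H₀ = 1.5522 rad.
Bracket: H₀ sin φ sin δ + cos φ cos δ sin H₀ = 1.5522×0.88701×-0.00966 + 0.46175×0.99995×0.99983 = -0.013300 + 0.461648 = 0.448348.
Q̄ = (S₀/π) × [bracket] = (738/π) × 0.448348 = 105.32 W/m².
— Configuration B (φ=-27.9°):
Solar longitude: λ_s = 360° × (487 − 109)/581.60 = 233.975°.
sin δ = sin 48.20° × sin 233.975° = -0.60291, so δ = -37.079°.
cos H₀ = −tan(-27.9°) tan(-37.079°) = -0.4001, H₀ = 1.9825 rad.
Bracket: H₀ sin φ sin δ + cos φ cos δ sin H₀ = 1.9825×-0.46793×-0.60291 + 0.88377×0.79781×0.91646 = 0.559302 + 0.646178 = 1.205480.
Q̄ = (S₀/π) × [bracket] = (738/π) × 1.205480 = 283.18 W/m².
Ratio Q̄_A / Q̄_B = 105.32 / 283.18 = 0.3719.

Q̄_A / Q̄_B ≈ 0.372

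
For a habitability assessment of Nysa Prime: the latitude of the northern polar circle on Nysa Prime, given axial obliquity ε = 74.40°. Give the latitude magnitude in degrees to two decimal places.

The polar circle is the lowest latitude that experiences at least one full rotation of continuous daylight at the northern-summer solstice; it lies at |φ| = 90° − ε = 90° − 74.40° = 15.60°.

15.60°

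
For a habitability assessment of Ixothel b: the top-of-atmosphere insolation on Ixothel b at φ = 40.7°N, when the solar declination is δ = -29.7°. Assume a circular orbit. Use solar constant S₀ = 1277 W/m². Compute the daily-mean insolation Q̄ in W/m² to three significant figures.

cos H₀ = −tan(+40.7°) tan(-29.700°) = 0.4906, H₀ = 1.0580 rad.
Bracket: H₀ sin φ sin δ + cos φ cos δ sin H₀ = 1.0580×0.65210×-0.49546 + 0.75813×0.86863×0.87138 = -0.341829 + 0.573834 = 0.232005.
Q̄ = (S₀/π) × [bracket] = (1277/π) × 0.232005 = 94.31 W/m².

Q̄ ≈ 94.3 W/m²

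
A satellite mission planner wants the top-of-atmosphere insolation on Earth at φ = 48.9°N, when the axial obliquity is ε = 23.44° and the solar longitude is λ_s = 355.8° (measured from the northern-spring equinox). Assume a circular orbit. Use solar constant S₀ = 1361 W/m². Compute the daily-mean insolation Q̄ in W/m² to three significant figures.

Solar declination: sin δ = sin ε · sin λ_s = sin 23.44° × sin 355.8° = -0.02913, so δ = -1.669°.
cos H₀ = −tan(+48.9°) tan(-1.669°) = 0.0334, H₀ = 1.5374 rad.
Bracket: H₀ sin φ sin δ + cos φ cos δ sin H₀ = 1.5374×0.75356×-0.02913 + 0.65738×0.99958×0.99944 = -0.033748 + 0.656736 = 0.622988.
Q̄ = (S₀/π) × [bracket] = (1361/π) × 0.622988 = 269.9 W/m².

Q̄ ≈ 270 W/m²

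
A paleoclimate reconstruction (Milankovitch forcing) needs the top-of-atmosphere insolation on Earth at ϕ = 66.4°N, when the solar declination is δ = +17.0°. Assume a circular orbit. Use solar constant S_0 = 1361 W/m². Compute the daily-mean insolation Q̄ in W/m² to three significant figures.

cos h₀ = −tan(+66.4°) tan(+17.000°) = -0.6998, h₀ = 2.3459 rad.
Bracket: h₀ sin ϕ sin δ + cos ϕ cos δ sin h₀ = 2.3459×0.91636×0.29237 + 0.40035×0.95630×0.71435 = 0.628505 + 0.273492 = 0.901997.
Q̄ = (S_0/π) × [bracket] = (1361/π) × 0.901997 = 390.8 W/m².

Q̄ ≈ 391 W/m²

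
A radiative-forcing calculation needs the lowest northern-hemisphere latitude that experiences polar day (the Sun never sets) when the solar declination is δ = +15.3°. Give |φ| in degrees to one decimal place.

|φ| = 74.7°

Polar day requires cos H₀ = −tan φ tan δ ≤ −1, i.e. tan φ tan δ ≥ 1.
The boundary is |tan φ| · |tan δ| = 1, so |φ| = 90° − |δ| = 90° − 15.3° = 74.7° in the northern hemisphere.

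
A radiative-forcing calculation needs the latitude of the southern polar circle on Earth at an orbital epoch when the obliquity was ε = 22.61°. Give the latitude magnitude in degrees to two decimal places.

The polar circle is the lowest latitude that experiences at least one full rotation of continuous darkness at the northern-summer solstice; it lies at |φ| = 90° − ε = 90° − 22.61° = 67.39°.

67.39°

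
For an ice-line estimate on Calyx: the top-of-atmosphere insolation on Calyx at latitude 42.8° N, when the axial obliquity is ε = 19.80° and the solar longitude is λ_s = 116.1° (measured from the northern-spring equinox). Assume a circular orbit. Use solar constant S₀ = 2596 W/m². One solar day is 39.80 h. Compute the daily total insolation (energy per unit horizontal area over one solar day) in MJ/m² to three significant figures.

125 MJ/m²

Solar declination: sin δ = sin ε · sin λ_s = sin 19.80° × sin 116.1° = 0.30420, so δ = +17.710°.
cos H₀ = −tan(+42.8°) tan(+17.710°) = -0.2957, H₀ = 1.8710 rad.
Bracket: H₀ sin φ sin δ + cos φ cos δ sin H₀ = 1.8710×0.67944×0.30420 + 0.73373×0.95261×0.95528 = 0.386709 + 0.667701 = 1.054410.
Q̄ = (S₀/π) × [bracket] = (2596/π) × 1.054410 = 871.29 W/m².
Daily total = Q̄ × 39.80 h × 3600 s/h = 871.29 × 39.80 × 3600 / 10⁶ = 124.8 MJ/m².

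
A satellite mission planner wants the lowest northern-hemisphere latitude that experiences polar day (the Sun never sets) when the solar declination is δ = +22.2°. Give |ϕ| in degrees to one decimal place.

|ϕ| = 67.8°

Polar day requires cos h₀ = −tan ϕ tan δ ≤ −1, i.e. tan ϕ tan δ ≥ 1.
The boundary is |tan ϕ| · |tan δ| = 1, so |ϕ| = 90° − |δ| = 90° − 22.2° = 67.8° in the northern hemisphere.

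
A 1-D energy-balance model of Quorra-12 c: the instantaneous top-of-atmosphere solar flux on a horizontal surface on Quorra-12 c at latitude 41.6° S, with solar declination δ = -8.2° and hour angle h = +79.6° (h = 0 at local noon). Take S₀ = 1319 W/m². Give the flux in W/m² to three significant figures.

301 W/m²

cos θ_z = sin φ sin δ + cos φ cos δ cos h = 0.094695 + 0.133612 = 0.228307.
Flux = S₀ · cos θ_z = 1319 × 0.228307 = 301.1 W/m².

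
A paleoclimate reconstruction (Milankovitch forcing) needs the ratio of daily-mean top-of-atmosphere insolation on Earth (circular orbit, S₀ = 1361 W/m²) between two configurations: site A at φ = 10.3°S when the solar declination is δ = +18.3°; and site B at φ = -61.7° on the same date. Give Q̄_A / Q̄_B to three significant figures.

Q̄_A / Q̄_B ≈ 8.17

— Configuration A (φ=-10.3°):
cos H₀ = −tan(-10.3°) tan(+18.300°) = 0.0601, H₀ = 1.5107 rad.
Bracket: H₀ sin φ sin δ + cos φ cos δ sin H₀ = 1.5107×-0.17880×0.31399 + 0.98389×0.94943×0.99819 = -0.084813 + 0.932444 = 0.847631.
Q̄ = (S₀/π) × [bracket] = (1361/π) × 0.847631 = 367.21 W/m².
— Configuration B (φ=-61.7°):
cos H₀ = −tan(-61.7°) tan(+18.300°) = 0.6142, H₀ = 0.9094 rad.
Bracket: H₀ sin φ sin δ + cos φ cos δ sin H₀ = 0.9094×-0.88048×0.31399 + 0.47409×0.94943×0.78914 = -0.251414 + 0.355204 = 0.103790.
Q̄ = (S₀/π) × [bracket] = (1361/π) × 0.103790 = 44.964 W/m².
Ratio Q̄_A / Q̄_B = 367.21 / 44.964 = 8.167.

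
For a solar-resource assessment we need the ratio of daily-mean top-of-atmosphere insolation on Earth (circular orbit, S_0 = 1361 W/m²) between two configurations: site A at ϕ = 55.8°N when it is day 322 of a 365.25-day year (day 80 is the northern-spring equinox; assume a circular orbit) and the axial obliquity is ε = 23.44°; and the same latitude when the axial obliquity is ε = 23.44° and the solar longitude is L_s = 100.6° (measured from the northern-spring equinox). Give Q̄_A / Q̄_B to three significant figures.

— Configuration A (ϕ=+55.8°):
Solar longitude: L_s = 360° × (322 − 80)/365.25 = 238.522°.
sin δ = sin 23.44° × sin 238.522° = -0.33925, so δ = -19.831°.
cos h₀ = −tan(+55.8°) tan(-19.831°) = 0.5307, h₀ = 1.0114 rad.
Bracket: h₀ sin ϕ sin δ + cos ϕ cos δ sin h₀ = 1.0114×0.82708×-0.33925 + 0.56208×0.94070×0.84759 = -0.283786 + 0.448162 = 0.164376.
Q̄ = (S_0/π) × [bracket] = (1361/π) × 0.164376 = 71.211 W/m².
— Configuration B (ϕ=+55.8°):
Solar declination: sin δ = sin ε · sin L_s = sin 23.44° × sin 100.6° = 0.39100, so δ = +23.017°.
cos h₀ = −tan(+55.8°) tan(+23.017°) = -0.6251, h₀ = 2.2461 rad.
Bracket: h₀ sin ϕ sin δ + cos ϕ cos δ sin h₀ = 2.2461×0.82708×0.39100 + 0.56208×0.92039×0.78054 = 0.726362 + 0.403799 = 1.130161.
Q̄ = (S_0/π) × [bracket] = (1361/π) × 1.130161 = 489.61 W/m².
Ratio Q̄_A / Q̄_B = 71.211 / 489.61 = 0.1454.

Q̄_A / Q̄_B ≈ 0.145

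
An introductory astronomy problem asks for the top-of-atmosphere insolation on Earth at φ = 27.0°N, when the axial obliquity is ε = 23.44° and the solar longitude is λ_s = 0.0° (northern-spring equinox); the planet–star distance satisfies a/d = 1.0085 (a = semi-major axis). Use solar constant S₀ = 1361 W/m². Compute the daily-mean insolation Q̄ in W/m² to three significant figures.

Solar declination: sin δ = sin ε · sin λ_s = sin 23.44° × sin 0.0° = 0.00000, so δ = +0.000°.
cos H₀ = −tan(+27.0°) tan(+0.000°) = -0.0000, H₀ = 1.5708 rad.
Bracket: H₀ sin φ sin δ + cos φ cos δ sin H₀ = 1.5708×0.45399×0.00000 + 0.89101×1.00000×1.00000 = 0.000000 + 0.891010 = 0.891010.
Inverse-square distance factor (a/d)² = 1.0085² = 1.017072.
Q̄ = (S₀/π) × 1.017072 × [bracket] = (1361/π) × 1.017072 × 0.891010 = 392.6 W/m².

Q̄ ≈ 393 W/m²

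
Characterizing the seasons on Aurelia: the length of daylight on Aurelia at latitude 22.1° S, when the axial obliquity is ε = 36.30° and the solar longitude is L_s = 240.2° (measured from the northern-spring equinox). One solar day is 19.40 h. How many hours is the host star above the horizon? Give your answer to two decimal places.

11.22 h

Solar declination: sin δ = sin ε · sin L_s = sin 36.30° × sin 240.2° = -0.51373, so δ = -30.913°.
cos h₀ = −tan ϕ · tan δ = −tan(-22.1°) × tan(-30.913°) = -0.2431, so h₀ = 1.8164 rad = 104.07°.
Daylight = 2h₀/(2π) × 19.40 h = (1.8164/π) × 19.40 = 11.22 h.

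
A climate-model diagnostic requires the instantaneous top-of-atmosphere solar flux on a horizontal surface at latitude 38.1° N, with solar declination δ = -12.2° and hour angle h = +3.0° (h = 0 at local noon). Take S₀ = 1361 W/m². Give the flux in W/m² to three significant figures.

868 W/m²

cos θ_z = sin φ sin δ + cos φ cos δ cos h = -0.130395 + 0.768109 = 0.637714.
Flux = S₀ · cos θ_z = 1361 × 0.637714 = 867.9 W/m².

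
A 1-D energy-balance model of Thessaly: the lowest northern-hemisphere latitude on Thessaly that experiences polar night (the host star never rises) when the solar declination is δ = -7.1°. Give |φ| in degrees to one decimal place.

|φ| = 82.9°

Polar night requires cos H₀ = −tan φ tan δ ≥ 1, i.e. tan φ tan δ ≤ −1.
The boundary is |tan φ| · |tan δ| = 1, so |φ| = 90° − |δ| = 90° − 7.1° = 82.9° in the northern hemisphere.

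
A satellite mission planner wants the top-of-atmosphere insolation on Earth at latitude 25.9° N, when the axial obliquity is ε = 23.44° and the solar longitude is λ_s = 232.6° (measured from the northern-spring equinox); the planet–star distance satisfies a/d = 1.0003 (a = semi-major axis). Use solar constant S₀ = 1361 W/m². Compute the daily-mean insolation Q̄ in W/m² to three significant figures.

Solar declination: sin δ = sin ε · sin λ_s = sin 23.44° × sin 232.6° = -0.31601, so δ = -18.422°.
cos H₀ = −tan(+25.9°) tan(-18.422°) = 0.1617, H₀ = 1.4083 rad.
Bracket: H₀ sin φ sin δ + cos φ cos δ sin H₀ = 1.4083×0.43680×-0.31601 + 0.89956×0.94876×0.98683 = -0.194392 + 0.842226 = 0.647834.
Inverse-square distance factor (a/d)² = 1.0003² = 1.000600.
Q̄ = (S₀/π) × 1.000600 × [bracket] = (1361/π) × 1.000600 × 0.647834 = 280.8 W/m².

Q̄ ≈ 281 W/m²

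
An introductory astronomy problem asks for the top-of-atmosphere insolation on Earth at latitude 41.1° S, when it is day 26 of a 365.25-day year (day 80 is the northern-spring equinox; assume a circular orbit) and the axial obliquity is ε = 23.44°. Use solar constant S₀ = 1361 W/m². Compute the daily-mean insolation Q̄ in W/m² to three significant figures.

Solar longitude: λ_s = 360° × (26 − 80)/365.25 = -53.224°, i.e. -53.224° + 360° = 306.776°.
sin δ = sin 23.44° × sin 306.776° = -0.31862, so δ = -18.580°.
cos H₀ = −tan(-41.1°) tan(-18.580°) = -0.2932, H₀ = 1.8684 rad.
Bracket: H₀ sin φ sin δ + cos φ cos δ sin H₀ = 1.8684×-0.65738×-0.31862 + 0.75356×0.94788×0.95604 = 0.391345 + 0.682885 = 1.074230.
Q̄ = (S₀/π) × [bracket] = (1361/π) × 1.074230 = 465.4 W/m².

Q̄ ≈ 465 W/m²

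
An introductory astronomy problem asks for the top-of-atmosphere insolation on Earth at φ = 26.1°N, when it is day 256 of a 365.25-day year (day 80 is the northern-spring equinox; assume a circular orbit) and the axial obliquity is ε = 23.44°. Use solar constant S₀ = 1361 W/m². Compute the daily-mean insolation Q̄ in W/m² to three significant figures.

Solar longitude: λ_s = 360° × (256 − 80)/365.25 = 173.470°.
sin δ = sin 23.44° × sin 173.470° = 0.04524, so δ = +2.593°.
cos H₀ = −tan(+26.1°) tan(+2.593°) = -0.0222, H₀ = 1.5930 rad.
Bracket: H₀ sin φ sin δ + cos φ cos δ sin H₀ = 1.5930×0.43994×0.04524 + 0.89803×0.99898×0.99975 = 0.031705 + 0.896890 = 0.928595.
Q̄ = (S₀/π) × [bracket] = (1361/π) × 0.928595 = 402.3 W/m².

Q̄ ≈ 402 W/m²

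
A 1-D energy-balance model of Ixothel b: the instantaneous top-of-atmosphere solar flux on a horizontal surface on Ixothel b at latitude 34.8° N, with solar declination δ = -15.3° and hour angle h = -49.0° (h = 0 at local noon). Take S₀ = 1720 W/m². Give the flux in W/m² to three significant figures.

cos θ_z = sin φ sin δ + cos φ cos δ cos h = -0.150596 + 0.519629 = 0.369033.
Flux = S₀ · cos θ_z = 1720 × 0.369033 = 634.7 W/m².

635 W/m²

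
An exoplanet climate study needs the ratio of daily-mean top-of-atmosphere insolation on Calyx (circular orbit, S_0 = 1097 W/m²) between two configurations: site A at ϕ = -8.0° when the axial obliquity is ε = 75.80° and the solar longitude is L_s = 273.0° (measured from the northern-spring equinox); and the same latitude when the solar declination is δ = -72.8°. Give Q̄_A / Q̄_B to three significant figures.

— Configuration A (ϕ=-8.0°):
Solar declination: sin δ = sin ε · sin L_s = sin 75.80° × sin 273.0° = -0.96812, so δ = -75.493°.
cos h₀ = −tan(-8.0°) tan(-75.493°) = -0.5432, h₀ = 2.1450 rad.
Bracket: h₀ sin ϕ sin δ + cos ϕ cos δ sin h₀ = 2.1450×-0.13917×-0.96812 + 0.99027×0.25050×0.83963 = 0.289003 + 0.208281 = 0.497284.
Q̄ = (S_0/π) × [bracket] = (1097/π) × 0.497284 = 173.64 W/m².
— Configuration B (ϕ=-8.0°):
cos h₀ = −tan(-8.0°) tan(-72.800°) = -0.4540, h₀ = 2.0421 rad.
Bracket: h₀ sin ϕ sin δ + cos ϕ cos δ sin h₀ = 2.0421×-0.13917×-0.95528 + 0.99027×0.29571×0.89099 = 0.271490 + 0.260911 = 0.532401.
Q̄ = (S_0/π) × [bracket] = (1097/π) × 0.532401 = 185.91 W/m².
Ratio Q̄_A / Q̄_B = 173.64 / 185.91 = 0.9340.

Q̄_A / Q̄_B ≈ 0.934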